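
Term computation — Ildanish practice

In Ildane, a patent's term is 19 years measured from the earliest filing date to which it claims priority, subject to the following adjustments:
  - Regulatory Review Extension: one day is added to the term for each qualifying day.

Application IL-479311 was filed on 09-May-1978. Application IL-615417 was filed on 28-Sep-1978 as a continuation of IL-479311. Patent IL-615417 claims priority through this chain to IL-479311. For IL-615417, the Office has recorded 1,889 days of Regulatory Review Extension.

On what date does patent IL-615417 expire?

Earliest priority filing: 9 May 1978.
Base term: 9 May 1978 + 19 years → 9 May 1997.
Regulatory Review Extension: +1889 days → 11 July 2002.

July 11, 2002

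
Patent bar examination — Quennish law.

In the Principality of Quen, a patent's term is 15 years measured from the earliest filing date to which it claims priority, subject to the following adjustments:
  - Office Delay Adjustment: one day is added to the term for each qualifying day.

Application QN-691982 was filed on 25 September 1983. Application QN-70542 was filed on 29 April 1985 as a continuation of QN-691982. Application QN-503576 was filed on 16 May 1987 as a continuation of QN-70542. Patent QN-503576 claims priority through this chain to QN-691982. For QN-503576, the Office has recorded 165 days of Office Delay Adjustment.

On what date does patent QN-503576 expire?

1999-03-09

Earliest priority filing: 25 September 1983.
Base term: 25 September 1983 + 15 years → 25 September 1998.
Office Delay Adjustment: +165 days → 9 March 1999.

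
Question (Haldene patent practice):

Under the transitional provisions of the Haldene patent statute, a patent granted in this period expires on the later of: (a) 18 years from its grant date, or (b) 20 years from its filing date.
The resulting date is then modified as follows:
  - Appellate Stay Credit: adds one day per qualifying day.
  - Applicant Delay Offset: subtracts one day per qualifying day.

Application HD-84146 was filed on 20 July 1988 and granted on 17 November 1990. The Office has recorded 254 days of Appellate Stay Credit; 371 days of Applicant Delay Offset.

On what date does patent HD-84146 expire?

July 23, 2008

(a) grant + 18 years → 17 November 2008.
(b) filing + 20 years → 20 July 2008.
Later of the two: 17 November 2008.
Appellate Stay Credit: +254 days → 29 July 2009.
Applicant Delay Offset: −371 days → 23 July 2008.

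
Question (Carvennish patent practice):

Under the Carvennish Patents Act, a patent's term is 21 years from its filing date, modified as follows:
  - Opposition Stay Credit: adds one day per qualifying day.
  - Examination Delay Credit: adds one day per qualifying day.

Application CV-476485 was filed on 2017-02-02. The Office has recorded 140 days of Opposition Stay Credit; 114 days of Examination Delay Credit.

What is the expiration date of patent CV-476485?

2038-10-14

Base term: filing date + 21 years → 2 February 2038.
Opposition Stay Credit: +140 days → 22 June 2038.
Examination Delay Credit: +114 days → 14 October 2038.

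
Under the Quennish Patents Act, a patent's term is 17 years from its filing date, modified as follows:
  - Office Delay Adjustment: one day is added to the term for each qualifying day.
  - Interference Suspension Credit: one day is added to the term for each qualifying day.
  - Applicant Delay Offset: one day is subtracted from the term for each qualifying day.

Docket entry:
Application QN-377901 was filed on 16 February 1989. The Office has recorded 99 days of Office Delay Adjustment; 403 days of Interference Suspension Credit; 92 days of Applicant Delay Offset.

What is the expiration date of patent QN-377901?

April 2, 2007

Base term: filing date + 17 years → 16 February 2006.
Office Delay Adjustment: +99 days → 26 May 2006.
Interference Suspension Credit: +403 days → 3 July 2007.
Applicant Delay Offset: −92 days → 2 April 2007.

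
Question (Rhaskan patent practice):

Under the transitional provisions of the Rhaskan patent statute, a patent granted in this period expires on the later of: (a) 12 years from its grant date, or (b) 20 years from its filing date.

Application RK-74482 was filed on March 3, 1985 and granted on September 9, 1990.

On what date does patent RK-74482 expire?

(a) grant + 12 years → 9 September 2002.
(b) filing + 20 years → 3 March 2005.
Later of the two: 3 March 2005.

2005-03-03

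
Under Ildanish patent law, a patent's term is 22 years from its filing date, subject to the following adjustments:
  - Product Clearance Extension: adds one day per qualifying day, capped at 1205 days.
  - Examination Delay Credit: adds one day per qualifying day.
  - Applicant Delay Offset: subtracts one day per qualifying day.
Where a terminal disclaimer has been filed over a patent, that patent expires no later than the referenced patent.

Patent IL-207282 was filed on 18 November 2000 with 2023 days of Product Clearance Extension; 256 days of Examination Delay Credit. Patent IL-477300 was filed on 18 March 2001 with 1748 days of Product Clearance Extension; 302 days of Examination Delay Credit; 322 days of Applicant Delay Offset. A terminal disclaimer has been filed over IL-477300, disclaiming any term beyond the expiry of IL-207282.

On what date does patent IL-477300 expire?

Natural term of IL-477300:
  Base: filing + 22 years → 18 March 2023.
  Product Clearance Extension: 1748 days claimed exceeds the 1205-day cap, so +1205 days → 5 July 2026.
  Examination Delay Credit: +302 days → 3 May 2027.
  Applicant Delay Offset: −322 days → 15 June 2026.
Expiry of referenced patent IL-207282:
  Base: filing + 22 years → 18 November 2022.
  Product Clearance Extension: 2023 days claimed exceeds the 1205-day cap, so +1205 days → 7 March 2026.
  Examination Delay Credit: +256 days → 18 November 2026.
Terminal disclaimer: IL-477300 expires on the earlier of 15 June 2026 and 18 November 2026.

June 15, 2026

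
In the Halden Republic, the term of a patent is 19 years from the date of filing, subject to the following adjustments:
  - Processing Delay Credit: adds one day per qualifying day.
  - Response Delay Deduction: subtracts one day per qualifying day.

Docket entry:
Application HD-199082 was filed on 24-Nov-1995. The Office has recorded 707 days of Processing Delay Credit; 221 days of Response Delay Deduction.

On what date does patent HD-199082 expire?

2016-03-24

Base term: filing date + 19 years → 24 November 2014.
Processing Delay Credit: +707 days → 31 October 2016.
Response Delay Deduction: −221 days → 24 March 2016.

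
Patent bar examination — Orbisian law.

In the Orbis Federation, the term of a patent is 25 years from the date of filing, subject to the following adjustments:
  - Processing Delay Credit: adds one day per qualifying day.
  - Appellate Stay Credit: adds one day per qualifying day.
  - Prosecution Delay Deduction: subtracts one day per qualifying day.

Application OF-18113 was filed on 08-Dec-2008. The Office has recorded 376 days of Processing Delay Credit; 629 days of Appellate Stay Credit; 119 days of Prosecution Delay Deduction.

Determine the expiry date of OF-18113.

May 12, 2036

Base term: filing date + 25 years → 8 December 2033.
Processing Delay Credit: +376 days → 19 December 2034.
Appellate Stay Credit: +629 days → 8 September 2036.
Prosecution Delay Deduction: −119 days → 12 May 2036.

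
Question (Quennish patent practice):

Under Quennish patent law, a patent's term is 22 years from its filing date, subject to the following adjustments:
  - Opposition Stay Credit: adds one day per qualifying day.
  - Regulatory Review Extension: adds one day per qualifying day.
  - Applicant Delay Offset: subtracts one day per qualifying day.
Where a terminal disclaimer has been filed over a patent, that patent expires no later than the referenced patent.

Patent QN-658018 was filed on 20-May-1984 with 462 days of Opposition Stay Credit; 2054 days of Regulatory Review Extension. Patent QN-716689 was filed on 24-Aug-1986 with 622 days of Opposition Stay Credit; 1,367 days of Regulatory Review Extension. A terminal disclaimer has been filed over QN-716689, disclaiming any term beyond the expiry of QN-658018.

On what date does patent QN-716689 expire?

April 9, 2013

Natural term of QN-716689:
  Base: filing + 22 years → 24 August 2008.
  Opposition Stay Credit: +622 days → 8 May 2010.
  Regulatory Review Extension: +1367 days → 3 February 2014.
Expiry of referenced patent QN-658018:
  Base: filing + 22 years → 20 May 2006.
  Opposition Stay Credit: +462 days → 25 August 2007.
  Regulatory Review Extension: +2054 days → 9 April 2013.
Terminal disclaimer: QN-716689 expires on the earlier of 3 February 2014 and 9 April 2013.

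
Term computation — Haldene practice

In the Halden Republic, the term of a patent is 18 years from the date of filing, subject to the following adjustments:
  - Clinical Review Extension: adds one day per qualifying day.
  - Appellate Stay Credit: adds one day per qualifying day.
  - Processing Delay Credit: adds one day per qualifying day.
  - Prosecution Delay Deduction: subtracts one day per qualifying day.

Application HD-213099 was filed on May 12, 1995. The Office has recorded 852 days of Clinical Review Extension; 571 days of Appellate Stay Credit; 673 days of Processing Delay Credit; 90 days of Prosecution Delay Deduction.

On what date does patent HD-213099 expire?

Base term: filing date + 18 years → 12 May 2013.
Clinical Review Extension: +852 days → 11 September 2015.
Appellate Stay Credit: +571 days → 4 April 2017.
Processing Delay Credit: +673 days → 6 February 2019.
Prosecution Delay Deduction: −90 days → 8 November 2018.

2018-11-08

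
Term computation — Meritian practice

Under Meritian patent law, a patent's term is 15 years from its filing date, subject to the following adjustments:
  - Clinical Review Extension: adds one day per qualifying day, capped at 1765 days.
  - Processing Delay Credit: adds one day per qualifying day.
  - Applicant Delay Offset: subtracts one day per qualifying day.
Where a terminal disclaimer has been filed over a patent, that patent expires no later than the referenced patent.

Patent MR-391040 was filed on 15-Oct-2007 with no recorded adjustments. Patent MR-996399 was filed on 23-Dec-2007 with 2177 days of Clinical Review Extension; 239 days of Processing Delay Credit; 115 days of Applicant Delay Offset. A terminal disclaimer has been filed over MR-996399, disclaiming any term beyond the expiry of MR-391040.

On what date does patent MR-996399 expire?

Natural term of MR-996399:
  Base: filing + 15 years → 23 December 2022.
  Clinical Review Extension: 2177 days claimed exceeds the 1765-day cap, so +1765 days → 23 October 2027.
  Processing Delay Credit: +239 days → 18 June 2028.
  Applicant Delay Offset: −115 days → 24 February 2028.
Expiry of referenced patent MR-391040:
  Base: filing + 15 years → 15 October 2022.
Terminal disclaimer: MR-996399 expires on the earlier of 24 February 2028 and 15 October 2022.

2022-10-15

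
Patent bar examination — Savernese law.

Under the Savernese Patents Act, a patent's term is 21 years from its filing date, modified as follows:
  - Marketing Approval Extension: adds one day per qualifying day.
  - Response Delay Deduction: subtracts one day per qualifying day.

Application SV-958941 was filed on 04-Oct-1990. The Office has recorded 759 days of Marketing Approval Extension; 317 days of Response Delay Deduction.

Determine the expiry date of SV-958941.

Base term: filing date + 21 years → 4 October 2011.
Marketing Approval Extension: +759 days → 1 November 2013.
Response Delay Deduction: −317 days → 19 December 2012.

December 19, 2012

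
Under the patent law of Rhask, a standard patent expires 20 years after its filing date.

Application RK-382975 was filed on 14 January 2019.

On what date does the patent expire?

January 14, 2039

Filing date + 20 years → 14 January 2039.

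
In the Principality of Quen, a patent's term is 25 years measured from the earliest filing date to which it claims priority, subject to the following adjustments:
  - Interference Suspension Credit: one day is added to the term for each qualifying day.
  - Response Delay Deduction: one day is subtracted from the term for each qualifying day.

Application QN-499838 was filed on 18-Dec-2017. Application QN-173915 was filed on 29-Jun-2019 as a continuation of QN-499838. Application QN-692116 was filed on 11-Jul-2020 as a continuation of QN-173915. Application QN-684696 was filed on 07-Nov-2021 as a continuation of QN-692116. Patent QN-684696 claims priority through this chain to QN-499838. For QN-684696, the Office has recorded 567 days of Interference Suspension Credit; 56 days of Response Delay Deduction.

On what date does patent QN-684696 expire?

2044-05-12

Earliest priority filing: 18 December 2017.
Base term: 18 December 2017 + 25 years → 18 December 2042.
Interference Suspension Credit: +567 days → 7 July 2044.
Response Delay Deduction: −56 days → 12 May 2044.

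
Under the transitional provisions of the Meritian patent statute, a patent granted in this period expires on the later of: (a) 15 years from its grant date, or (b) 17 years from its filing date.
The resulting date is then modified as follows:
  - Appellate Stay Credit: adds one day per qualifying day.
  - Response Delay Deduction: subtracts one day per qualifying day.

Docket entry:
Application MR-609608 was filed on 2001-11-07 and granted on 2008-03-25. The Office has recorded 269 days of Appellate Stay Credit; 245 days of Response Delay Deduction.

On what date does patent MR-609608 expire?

(a) grant + 15 years → 25 March 2023.
(b) filing + 17 years → 7 November 2018.
Later of the two: 25 March 2023.
Appellate Stay Credit: +269 days → 19 December 2023.
Response Delay Deduction: −245 days → 18 April 2023.

April 18, 2023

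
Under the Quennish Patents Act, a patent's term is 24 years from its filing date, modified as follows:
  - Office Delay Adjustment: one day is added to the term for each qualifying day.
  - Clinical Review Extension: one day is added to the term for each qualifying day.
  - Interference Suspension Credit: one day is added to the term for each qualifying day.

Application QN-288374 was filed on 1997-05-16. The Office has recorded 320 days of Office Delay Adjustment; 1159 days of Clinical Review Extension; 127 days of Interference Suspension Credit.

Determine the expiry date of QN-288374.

2025-10-08

Base term: filing date + 24 years → 16 May 2021.
Office Delay Adjustment: +320 days → 1 April 2022.
Clinical Review Extension: +1159 days → 3 June 2025.
Interference Suspension Credit: +127 days → 8 October 2025.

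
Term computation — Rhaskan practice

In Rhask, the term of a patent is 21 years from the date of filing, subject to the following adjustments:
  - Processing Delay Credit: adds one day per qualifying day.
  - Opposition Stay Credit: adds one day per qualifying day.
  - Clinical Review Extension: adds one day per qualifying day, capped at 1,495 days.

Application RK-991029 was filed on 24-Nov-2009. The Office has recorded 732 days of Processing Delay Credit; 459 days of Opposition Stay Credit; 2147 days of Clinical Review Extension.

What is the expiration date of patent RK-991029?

Base term: filing date + 21 years → 24 November 2030.
Processing Delay Credit: +732 days → 25 November 2032.
Opposition Stay Credit: +459 days → 27 February 2034.
Clinical Review Extension: 2147 days claimed exceeds the 1495-day cap, so +1495 days → 2 April 2038.

April 2, 2038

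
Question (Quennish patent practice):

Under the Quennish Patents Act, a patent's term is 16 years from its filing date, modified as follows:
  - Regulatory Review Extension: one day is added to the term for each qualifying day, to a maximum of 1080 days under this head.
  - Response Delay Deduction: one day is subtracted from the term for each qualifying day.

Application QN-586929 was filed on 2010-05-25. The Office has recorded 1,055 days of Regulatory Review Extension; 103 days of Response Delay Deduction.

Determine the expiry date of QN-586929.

Base term: filing date + 16 years → 25 May 2026.
Regulatory Review Extension: 1055 days (within the 1080-day cap) → +1055 days → 14 April 2029.
Response Delay Deduction: −103 days → 1 January 2029.

2029-01-01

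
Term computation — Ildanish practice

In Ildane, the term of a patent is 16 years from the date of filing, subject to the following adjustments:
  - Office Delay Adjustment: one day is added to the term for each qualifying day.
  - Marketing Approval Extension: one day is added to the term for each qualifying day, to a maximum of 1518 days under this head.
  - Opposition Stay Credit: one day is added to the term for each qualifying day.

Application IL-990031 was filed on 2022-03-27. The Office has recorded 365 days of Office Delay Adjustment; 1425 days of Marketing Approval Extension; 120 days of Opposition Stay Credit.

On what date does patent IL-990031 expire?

Base term: filing date + 16 years → 27 March 2038.
Office Delay Adjustment: +365 days → 27 March 2039.
Marketing Approval Extension: 1425 days (within the 1518-day cap) → +1425 days → 19 February 2043.
Opposition Stay Credit: +120 days → 19 June 2043.

2043-06-19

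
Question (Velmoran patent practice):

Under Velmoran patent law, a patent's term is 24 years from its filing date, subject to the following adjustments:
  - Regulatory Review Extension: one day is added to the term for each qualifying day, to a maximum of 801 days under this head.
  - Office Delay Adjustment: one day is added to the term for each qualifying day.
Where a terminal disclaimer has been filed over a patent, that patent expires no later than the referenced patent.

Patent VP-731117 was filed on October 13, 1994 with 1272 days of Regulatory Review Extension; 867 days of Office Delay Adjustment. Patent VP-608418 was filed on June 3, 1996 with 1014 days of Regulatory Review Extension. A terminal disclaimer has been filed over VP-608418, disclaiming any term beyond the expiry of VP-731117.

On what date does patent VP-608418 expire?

August 13, 2022

Natural term of VP-608418:
  Base: filing + 24 years → 3 June 2020.
  Regulatory Review Extension: 1014 days claimed exceeds the 801-day cap, so +801 days → 13 August 2022.
Expiry of referenced patent VP-731117:
  Base: filing + 24 years → 13 October 2018.
  Regulatory Review Extension: 1272 days claimed exceeds the 801-day cap, so +801 days → 22 December 2020.
  Office Delay Adjustment: +867 days → 8 May 2023.
Terminal disclaimer: VP-608418 expires on the earlier of 13 August 2022 and 8 May 2023.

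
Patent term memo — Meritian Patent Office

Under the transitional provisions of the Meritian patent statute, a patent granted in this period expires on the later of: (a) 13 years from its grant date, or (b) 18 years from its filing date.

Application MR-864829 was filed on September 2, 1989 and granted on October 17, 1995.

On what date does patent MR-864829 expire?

2008-10-17

(a) grant + 13 years → 17 October 2008.
(b) filing + 18 years → 2 September 2007.
Later of the two: 17 October 2008.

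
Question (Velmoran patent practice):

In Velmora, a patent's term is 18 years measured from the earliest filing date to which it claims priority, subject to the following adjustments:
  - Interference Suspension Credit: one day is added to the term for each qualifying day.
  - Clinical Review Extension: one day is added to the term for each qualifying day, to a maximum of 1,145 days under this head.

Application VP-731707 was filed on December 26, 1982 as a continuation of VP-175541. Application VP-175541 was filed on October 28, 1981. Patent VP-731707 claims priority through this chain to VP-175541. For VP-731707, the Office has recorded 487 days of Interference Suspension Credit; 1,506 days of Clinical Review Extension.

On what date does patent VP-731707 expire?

2004-04-16

Earliest priority filing: 28 October 1981.
Base term: 28 October 1981 + 18 years → 28 October 1999.
Interference Suspension Credit: +487 days → 26 February 2001.
Clinical Review Extension: 1506 days claimed exceeds the 1145-day cap, so +1145 days → 16 April 2004.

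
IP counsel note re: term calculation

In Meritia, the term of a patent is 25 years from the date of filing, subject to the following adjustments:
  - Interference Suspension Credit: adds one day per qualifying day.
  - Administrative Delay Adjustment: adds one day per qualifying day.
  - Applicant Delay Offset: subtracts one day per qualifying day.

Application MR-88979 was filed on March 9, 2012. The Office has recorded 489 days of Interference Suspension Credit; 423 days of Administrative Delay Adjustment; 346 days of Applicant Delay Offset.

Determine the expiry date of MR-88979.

September 26, 2038

Base term: filing date + 25 years → 9 March 2037.
Interference Suspension Credit: +489 days → 11 July 2038.
Administrative Delay Adjustment: +423 days → 7 September 2039.
Applicant Delay Offset: −346 days → 26 September 2038.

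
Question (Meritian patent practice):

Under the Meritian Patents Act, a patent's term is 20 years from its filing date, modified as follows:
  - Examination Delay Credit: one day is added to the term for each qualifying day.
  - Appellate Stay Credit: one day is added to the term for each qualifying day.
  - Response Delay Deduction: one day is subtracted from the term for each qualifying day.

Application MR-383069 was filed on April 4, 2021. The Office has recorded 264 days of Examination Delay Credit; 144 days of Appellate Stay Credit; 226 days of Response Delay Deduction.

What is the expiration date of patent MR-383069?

Base term: filing date + 20 years → 4 April 2041.
Examination Delay Credit: +264 days → 24 December 2041.
Appellate Stay Credit: +144 days → 17 May 2042.
Response Delay Deduction: −226 days → 3 October 2041.

October 3, 2041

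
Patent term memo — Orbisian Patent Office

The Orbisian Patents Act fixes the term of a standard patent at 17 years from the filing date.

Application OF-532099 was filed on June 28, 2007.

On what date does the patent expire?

Filing date + 17 years → 28 June 2024.

June 28, 2024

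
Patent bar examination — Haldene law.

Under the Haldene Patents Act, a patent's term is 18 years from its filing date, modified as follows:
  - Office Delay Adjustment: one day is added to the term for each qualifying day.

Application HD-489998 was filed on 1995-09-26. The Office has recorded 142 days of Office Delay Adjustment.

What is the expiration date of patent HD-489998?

2014-02-15

Base term: filing date + 18 years → 26 September 2013.
Office Delay Adjustment: +142 days → 15 February 2014.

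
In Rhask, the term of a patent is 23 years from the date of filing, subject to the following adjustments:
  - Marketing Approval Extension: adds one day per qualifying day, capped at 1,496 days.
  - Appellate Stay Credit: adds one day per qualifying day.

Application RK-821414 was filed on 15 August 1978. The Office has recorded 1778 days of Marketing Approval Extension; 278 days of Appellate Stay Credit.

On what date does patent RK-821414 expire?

Base term: filing date + 23 years → 15 August 2001.
Marketing Approval Extension: 1778 days claimed exceeds the 1496-day cap, so +1496 days → 19 September 2005.
Appellate Stay Credit: +278 days → 24 June 2006.

2006-06-24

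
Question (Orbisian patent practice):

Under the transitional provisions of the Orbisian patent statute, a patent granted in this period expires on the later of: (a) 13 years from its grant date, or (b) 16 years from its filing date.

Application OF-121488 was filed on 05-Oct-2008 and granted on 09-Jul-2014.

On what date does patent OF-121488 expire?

July 9, 2027

(a) grant + 13 years → 9 July 2027.
(b) filing + 16 years → 5 October 2024.
Later of the two: 9 July 2027.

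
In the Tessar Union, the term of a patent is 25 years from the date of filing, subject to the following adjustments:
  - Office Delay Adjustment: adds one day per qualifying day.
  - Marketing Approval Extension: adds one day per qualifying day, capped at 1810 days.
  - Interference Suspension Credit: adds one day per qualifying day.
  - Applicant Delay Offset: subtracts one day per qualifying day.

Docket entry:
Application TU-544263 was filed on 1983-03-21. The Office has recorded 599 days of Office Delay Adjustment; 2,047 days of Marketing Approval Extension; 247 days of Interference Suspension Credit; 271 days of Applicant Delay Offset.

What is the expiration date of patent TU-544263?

Base term: filing date + 25 years → 21 March 2008.
Office Delay Adjustment: +599 days → 10 November 2009.
Marketing Approval Extension: 2047 days claimed exceeds the 1810-day cap, so +1810 days → 25 October 2014.
Interference Suspension Credit: +247 days → 29 June 2015.
Applicant Delay Offset: −271 days → 1 October 2014.

October 1, 2014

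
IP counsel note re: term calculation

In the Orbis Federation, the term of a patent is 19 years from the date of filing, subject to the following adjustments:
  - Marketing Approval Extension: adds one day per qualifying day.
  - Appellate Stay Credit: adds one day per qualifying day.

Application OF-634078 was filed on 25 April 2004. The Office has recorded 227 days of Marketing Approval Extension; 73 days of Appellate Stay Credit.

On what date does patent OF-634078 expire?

2024-02-19

Base term: filing date + 19 years → 25 April 2023.
Marketing Approval Extension: +227 days → 8 December 2023.
Appellate Stay Credit: +73 days → 19 February 2024.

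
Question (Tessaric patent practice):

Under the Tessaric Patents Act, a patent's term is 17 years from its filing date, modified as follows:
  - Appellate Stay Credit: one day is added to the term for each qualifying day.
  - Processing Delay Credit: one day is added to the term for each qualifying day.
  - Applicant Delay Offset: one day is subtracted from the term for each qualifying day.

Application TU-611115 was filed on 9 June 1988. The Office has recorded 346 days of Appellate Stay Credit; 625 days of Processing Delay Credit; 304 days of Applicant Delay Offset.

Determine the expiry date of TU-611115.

2007-04-07

Base term: filing date + 17 years → 9 June 2005.
Appellate Stay Credit: +346 days → 21 May 2006.
Processing Delay Credit: +625 days → 5 February 2008.
Applicant Delay Offset: −304 days → 7 April 2007.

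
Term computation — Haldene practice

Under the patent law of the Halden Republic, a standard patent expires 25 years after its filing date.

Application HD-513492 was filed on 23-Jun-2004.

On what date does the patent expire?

Filing date + 25 years → 23 June 2029.

2029-06-23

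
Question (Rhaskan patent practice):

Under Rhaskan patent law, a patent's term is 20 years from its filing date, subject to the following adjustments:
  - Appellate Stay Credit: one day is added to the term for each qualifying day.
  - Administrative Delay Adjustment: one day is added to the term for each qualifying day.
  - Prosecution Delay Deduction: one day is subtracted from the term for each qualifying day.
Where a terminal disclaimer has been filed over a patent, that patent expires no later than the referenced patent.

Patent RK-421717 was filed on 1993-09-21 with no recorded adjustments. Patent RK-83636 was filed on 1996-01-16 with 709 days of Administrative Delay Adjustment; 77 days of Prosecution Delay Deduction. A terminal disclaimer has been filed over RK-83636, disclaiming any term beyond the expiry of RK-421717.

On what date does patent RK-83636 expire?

2013-09-21

Natural term of RK-83636:
  Base: filing + 20 years → 16 January 2016.
  Administrative Delay Adjustment: +709 days → 25 December 2017.
  Prosecution Delay Deduction: −77 days → 9 October 2017.
Expiry of referenced patent RK-421717:
  Base: filing + 20 years → 21 September 2013.
Terminal disclaimer: RK-83636 expires on the earlier of 9 October 2017 and 21 September 2013.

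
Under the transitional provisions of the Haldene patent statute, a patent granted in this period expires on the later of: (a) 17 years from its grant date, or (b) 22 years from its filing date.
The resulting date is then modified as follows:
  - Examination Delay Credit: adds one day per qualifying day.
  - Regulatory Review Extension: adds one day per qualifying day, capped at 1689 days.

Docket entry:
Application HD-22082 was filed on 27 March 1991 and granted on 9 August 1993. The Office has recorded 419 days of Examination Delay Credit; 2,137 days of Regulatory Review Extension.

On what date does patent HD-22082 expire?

2019-01-03

(a) grant + 17 years → 9 August 2010.
(b) filing + 22 years → 27 March 2013.
Later of the two: 27 March 2013.
Examination Delay Credit: +419 days → 20 May 2014.
Regulatory Review Extension: 2137 days claimed exceeds the 1689-day cap, so +1689 days → 3 January 2019.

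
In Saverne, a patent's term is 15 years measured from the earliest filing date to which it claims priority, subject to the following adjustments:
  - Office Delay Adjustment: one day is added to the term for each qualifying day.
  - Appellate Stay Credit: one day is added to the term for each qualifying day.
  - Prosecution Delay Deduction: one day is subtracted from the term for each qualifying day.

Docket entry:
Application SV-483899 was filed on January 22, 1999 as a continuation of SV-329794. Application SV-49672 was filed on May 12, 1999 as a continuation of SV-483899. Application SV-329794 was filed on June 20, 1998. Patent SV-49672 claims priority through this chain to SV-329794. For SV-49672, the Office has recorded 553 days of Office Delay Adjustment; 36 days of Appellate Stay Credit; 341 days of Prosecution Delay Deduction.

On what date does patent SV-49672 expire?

Earliest priority filing: 20 June 1998.
Base term: 20 June 1998 + 15 years → 20 June 2013.
Office Delay Adjustment: +553 days → 25 December 2014.
Appellate Stay Credit: +36 days → 30 January 2015.
Prosecution Delay Deduction: −341 days → 23 February 2014.

2014-02-23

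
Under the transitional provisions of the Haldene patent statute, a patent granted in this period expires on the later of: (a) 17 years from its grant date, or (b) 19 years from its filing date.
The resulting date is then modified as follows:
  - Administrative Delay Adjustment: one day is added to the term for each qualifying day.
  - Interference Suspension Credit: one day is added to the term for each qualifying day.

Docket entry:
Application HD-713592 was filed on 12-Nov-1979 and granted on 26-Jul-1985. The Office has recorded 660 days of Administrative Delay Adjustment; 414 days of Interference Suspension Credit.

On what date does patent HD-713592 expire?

(a) grant + 17 years → 26 July 2002.
(b) filing + 19 years → 12 November 1998.
Later of the two: 26 July 2002.
Administrative Delay Adjustment: +660 days → 16 May 2004.
Interference Suspension Credit: +414 days → 4 July 2005.

July 4, 2005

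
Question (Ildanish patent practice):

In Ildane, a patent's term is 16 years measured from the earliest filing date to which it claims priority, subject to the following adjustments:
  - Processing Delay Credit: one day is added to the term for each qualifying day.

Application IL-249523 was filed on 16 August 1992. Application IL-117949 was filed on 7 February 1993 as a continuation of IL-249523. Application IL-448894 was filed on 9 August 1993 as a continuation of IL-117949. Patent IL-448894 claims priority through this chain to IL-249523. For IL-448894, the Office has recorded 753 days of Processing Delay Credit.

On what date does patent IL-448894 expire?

September 8, 2010

Earliest priority filing: 16 August 1992.
Base term: 16 August 1992 + 16 years → 16 August 2008.
Processing Delay Credit: +753 days → 8 September 2010.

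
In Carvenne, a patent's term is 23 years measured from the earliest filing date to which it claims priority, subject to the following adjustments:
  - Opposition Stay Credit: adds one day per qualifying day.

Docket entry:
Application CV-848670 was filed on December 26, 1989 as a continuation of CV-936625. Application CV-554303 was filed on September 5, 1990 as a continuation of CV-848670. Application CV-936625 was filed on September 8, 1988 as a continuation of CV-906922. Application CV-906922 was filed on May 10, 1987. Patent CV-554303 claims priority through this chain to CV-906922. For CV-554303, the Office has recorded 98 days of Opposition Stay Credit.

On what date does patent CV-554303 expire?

August 16, 2010

Earliest priority filing: 10 May 1987.
Base term: 10 May 1987 + 23 years → 10 May 2010.
Opposition Stay Credit: +98 days → 16 August 2010.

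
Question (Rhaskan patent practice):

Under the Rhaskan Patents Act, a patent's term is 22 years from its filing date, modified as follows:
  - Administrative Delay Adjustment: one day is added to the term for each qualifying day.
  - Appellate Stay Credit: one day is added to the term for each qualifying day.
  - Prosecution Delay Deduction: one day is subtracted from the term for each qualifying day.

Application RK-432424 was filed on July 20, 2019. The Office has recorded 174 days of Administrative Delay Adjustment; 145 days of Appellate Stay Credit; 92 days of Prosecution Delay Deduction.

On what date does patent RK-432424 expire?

2042-03-04

Base term: filing date + 22 years → 20 July 2041.
Administrative Delay Adjustment: +174 days → 10 January 2042.
Appellate Stay Credit: +145 days → 4 June 2042.
Prosecution Delay Deduction: −92 days → 4 March 2042.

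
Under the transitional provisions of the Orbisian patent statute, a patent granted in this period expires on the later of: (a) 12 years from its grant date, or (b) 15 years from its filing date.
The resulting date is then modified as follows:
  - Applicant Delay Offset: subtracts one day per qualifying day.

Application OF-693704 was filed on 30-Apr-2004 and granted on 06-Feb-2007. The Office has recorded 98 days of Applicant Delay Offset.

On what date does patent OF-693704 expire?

2019-01-22

(a) grant + 12 years → 6 February 2019.
(b) filing + 15 years → 30 April 2019.
Later of the two: 30 April 2019.
Applicant Delay Offset: −98 days → 22 January 2019.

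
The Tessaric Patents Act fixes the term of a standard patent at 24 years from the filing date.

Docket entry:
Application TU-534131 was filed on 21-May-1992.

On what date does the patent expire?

2016-05-21

Filing date + 24 years → 21 May 2016.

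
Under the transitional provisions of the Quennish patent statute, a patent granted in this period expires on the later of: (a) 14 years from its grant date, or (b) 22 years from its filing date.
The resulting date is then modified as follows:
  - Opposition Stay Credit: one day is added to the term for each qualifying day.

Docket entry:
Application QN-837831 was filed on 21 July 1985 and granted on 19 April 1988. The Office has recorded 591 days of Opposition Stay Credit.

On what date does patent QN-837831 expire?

March 3, 2009

(a) grant + 14 years → 19 April 2002.
(b) filing + 22 years → 21 July 2007.
Later of the two: 21 July 2007.
Opposition Stay Credit: +591 days → 3 March 2009.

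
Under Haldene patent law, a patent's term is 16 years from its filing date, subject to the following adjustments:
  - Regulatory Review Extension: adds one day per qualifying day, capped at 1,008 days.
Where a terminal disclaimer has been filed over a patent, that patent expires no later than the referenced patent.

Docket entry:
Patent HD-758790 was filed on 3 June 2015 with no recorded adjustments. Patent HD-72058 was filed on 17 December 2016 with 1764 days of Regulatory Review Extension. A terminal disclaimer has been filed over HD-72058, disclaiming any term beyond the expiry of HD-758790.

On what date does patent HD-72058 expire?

Natural term of HD-72058:
  Base: filing + 16 years → 17 December 2032.
  Regulatory Review Extension: 1764 days claimed exceeds the 1008-day cap, so +1008 days → 21 September 2035.
Expiry of referenced patent HD-758790:
  Base: filing + 16 years → 3 June 2031.
Terminal disclaimer: HD-72058 expires on the earlier of 21 September 2035 and 3 June 2031.

June 3, 2031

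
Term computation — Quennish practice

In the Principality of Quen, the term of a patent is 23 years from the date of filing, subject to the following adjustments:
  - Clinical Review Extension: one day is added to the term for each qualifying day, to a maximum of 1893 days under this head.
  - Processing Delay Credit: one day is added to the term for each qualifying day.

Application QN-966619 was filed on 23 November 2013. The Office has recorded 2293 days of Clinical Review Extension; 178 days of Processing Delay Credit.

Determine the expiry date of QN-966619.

Base term: filing date + 23 years → 23 November 2036.
Clinical Review Extension: 2293 days claimed exceeds the 1893-day cap, so +1893 days → 29 January 2042.
Processing Delay Credit: +178 days → 26 July 2042.

2042-07-26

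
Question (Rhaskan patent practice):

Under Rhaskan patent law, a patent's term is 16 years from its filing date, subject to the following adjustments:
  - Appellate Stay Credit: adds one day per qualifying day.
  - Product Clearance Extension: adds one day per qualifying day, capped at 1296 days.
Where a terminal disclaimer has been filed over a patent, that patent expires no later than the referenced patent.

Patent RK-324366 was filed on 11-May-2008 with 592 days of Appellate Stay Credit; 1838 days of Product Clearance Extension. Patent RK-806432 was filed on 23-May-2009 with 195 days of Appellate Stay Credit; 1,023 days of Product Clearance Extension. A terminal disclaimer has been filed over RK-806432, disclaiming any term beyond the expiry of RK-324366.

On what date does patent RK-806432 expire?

September 22, 2028

Natural term of RK-806432:
  Base: filing + 16 years → 23 May 2025.
  Appellate Stay Credit: +195 days → 4 December 2025.
  Product Clearance Extension: 1023 days (within the 1296-day cap) → +1023 days → 22 September 2028.
Expiry of referenced patent RK-324366:
  Base: filing + 16 years → 11 May 2024.
  Appellate Stay Credit: +592 days → 24 December 2025.
  Product Clearance Extension: 1838 days claimed exceeds the 1296-day cap, so +1296 days → 12 July 2029.
Terminal disclaimer: RK-806432 expires on the earlier of 22 September 2028 and 12 July 2029.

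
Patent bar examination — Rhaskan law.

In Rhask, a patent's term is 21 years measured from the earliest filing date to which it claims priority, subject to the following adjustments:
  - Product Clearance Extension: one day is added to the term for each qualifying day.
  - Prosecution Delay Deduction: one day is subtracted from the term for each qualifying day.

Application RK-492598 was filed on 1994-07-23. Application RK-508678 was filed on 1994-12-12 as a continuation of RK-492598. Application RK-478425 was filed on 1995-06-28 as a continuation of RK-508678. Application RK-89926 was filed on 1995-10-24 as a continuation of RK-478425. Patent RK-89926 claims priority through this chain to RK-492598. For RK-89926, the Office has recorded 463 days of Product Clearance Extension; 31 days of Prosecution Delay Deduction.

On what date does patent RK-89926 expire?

2016-09-27

Earliest priority filing: 23 July 1994.
Base term: 23 July 1994 + 21 years → 23 July 2015.
Product Clearance Extension: +463 days → 28 October 2016.
Prosecution Delay Deduction: −31 days → 27 September 2016.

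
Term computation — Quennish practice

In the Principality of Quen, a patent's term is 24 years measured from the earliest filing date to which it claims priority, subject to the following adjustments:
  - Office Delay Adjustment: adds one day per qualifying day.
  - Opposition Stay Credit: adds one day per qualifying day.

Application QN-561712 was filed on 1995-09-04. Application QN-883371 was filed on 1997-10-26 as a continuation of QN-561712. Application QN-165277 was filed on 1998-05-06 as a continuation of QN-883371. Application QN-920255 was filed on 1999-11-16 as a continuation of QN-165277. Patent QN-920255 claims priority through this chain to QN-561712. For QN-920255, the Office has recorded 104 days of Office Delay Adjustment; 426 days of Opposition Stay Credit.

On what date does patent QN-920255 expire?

February 15, 2021

Earliest priority filing: 4 September 1995.
Base term: 4 September 1995 + 24 years → 4 September 2019.
Office Delay Adjustment: +104 days → 17 December 2019.
Opposition Stay Credit: +426 days → 15 February 2021.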